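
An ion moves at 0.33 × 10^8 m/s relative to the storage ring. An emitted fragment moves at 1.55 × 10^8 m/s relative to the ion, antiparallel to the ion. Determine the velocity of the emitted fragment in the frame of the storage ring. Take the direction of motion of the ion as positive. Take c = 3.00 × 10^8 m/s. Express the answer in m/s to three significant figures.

In units of c (dividing by 3.00 × 10^8 m/s): v = 0.110, u' = -0.517.
u = (u' + v)/(1 + u'v/c²):
u = (-0.517 + 0.110) / (1 + (-0.517)·0.110) = -0.4067/0.9432 = -0.4312
(Galilean addition would give -0.407c.)
Converting back: u = -0.4312 × 3.00 × 10^8 m/s.

-1.29 × 10^8 m/s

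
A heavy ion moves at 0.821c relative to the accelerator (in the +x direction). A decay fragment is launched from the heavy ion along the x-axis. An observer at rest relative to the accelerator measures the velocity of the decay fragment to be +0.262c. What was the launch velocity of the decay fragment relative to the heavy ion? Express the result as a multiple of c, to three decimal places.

-0.712c

Invert the composition law: u' = (u − v)/(1 − uv/c²).
u' = (0.262 − 0.821) / (1 − (0.262)(0.821)) = -0.5590/0.7849 = -0.7122.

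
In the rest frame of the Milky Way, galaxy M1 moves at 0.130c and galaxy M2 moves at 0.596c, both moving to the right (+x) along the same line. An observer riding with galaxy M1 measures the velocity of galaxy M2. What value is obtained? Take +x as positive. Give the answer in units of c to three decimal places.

β_A = 0.130, β_B = 0.596.
Transform to A's frame with the inverse velocity-addition law: u' = (u − v)/(1 − uv/c²), taking u = β_B and v = β_A.
u' = (0.596 − 0.130) / (1 − (0.130)(0.596)) = 0.4660/0.9225 = 0.5051.

+0.505c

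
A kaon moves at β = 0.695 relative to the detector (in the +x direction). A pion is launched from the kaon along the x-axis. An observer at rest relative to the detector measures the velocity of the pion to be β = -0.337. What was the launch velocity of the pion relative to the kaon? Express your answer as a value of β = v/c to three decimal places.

Invert the composition law: u' = (u − v)/(1 − uv/c²).
u' = (-0.337 − 0.695) / (1 − (-0.337)(0.695)) = -1.0320/1.2342 = -0.8362.

β = -0.836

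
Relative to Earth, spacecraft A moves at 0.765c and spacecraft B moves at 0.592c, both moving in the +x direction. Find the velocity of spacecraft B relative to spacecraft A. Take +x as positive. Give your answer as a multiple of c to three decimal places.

β_A = 0.765, β_B = 0.592.
Transform to A's frame with the inverse velocity-addition law: u' = (u − v)/(1 − uv/c²), taking u = β_B and v = β_A.
u' = (0.592 − 0.765) / (1 − (0.765)(0.592)) = -0.1730/0.5471 = -0.3162.

-0.316c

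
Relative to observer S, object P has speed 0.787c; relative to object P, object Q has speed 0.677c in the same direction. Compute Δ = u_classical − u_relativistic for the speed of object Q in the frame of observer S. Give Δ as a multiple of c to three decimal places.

Δ = 0.509c

Galilean: u_cl = 0.677 + 0.787 = 1.4640.
Relativistic: u_rel = (0.677 + 0.787) / (1 + 0.677·0.787) = 1.4640/1.5328 = 0.9551.
Δ = 1.4640 − 0.9551 = 0.5089.
(The classical prediction exceeds c; the relativistic result does not.)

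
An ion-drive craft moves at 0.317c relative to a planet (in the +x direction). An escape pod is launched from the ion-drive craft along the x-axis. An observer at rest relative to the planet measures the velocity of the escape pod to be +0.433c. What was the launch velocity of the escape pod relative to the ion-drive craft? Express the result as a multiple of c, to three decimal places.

+0.134c

Invert the composition law: u' = (u − v)/(1 − uv/c²).
u' = (0.433 − 0.317) / (1 − (0.433)(0.317)) = 0.1160/0.8627 = 0.1345.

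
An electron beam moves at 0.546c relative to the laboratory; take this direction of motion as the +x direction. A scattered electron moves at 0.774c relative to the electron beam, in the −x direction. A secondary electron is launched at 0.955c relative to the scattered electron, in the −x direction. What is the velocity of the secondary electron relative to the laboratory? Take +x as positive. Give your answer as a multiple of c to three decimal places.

-0.980c

Apply u = (u' + v)/(1 + u'v/c²) successively, working outward toward the laboratory.
Start: velocity of the electron beam relative to the laboratory = 0.5460c.
Compose with the scattered electron (u' = -0.774 in the electron beam frame): u_1 = (-0.774 + 0.546) / (1 + (-0.774)·0.546) = -0.2280/0.5774 = -0.3949.
Compose with the secondary electron (u' = -0.955 in the scattered electron frame): u_2 = (-0.955 + (-0.395)) / (1 + (-0.955)·(-0.395)) = -1.3499/1.3771 = -0.9802.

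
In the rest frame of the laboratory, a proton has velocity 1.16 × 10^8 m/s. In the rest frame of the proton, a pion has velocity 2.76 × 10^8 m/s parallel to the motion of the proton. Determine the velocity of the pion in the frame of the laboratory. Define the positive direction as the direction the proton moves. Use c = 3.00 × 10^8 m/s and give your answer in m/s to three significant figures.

2.89 × 10^8 m/s

In units of c (dividing by 3.00 × 10^8 m/s): v = 0.387, u' = 0.920.
u = (u' + v)/(1 + u'v/c²):
u = (0.920 + 0.387) / (1 + 0.920·0.387) = 1.3067/1.3557 = 0.9638
(Galilean addition would give +1.307c, exceeding c.)
Converting back: u = 0.9638 × 3.00 × 10^8 m/s.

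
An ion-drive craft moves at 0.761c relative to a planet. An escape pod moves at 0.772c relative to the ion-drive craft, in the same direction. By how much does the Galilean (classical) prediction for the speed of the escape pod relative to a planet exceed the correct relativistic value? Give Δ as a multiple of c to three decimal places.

Galilean: u_cl = 0.772 + 0.761 = 1.5330.
Relativistic: u_rel = (0.772 + 0.761) / (1 + 0.772·0.761) = 1.5330/1.5875 = 0.9657.
Δ = 1.5330 − 0.9657 = 0.5673.
(The classical prediction exceeds c; the relativistic result does not.)

Δ = 0.567c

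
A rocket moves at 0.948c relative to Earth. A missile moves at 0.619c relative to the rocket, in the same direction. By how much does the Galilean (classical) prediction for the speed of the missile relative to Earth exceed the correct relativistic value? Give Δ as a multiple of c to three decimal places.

Galilean: u_cl = 0.619 + 0.948 = 1.5670.
Relativistic: u_rel = (0.619 + 0.948) / (1 + 0.619·0.948) = 1.5670/1.5868 = 0.9875.
Δ = 1.5670 − 0.9875 = 0.5795.
(The classical prediction exceeds c; the relativistic result does not.)

Δ = 0.579c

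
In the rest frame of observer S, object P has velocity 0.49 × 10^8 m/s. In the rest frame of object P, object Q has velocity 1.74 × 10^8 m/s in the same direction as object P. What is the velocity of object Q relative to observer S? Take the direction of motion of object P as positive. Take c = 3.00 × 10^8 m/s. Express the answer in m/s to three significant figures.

In units of c (dividing by 3.00 × 10^8 m/s): v = 0.163, u' = 0.580.
u = (u' + v)/(1 + u'v/c²):
u = (0.580 + 0.163) / (1 + 0.580·0.163) = 0.7433/1.0947 = 0.6790
Converting back: u = 0.6790 × 3.00 × 10^8 m/s.

2.04 × 10^8 m/s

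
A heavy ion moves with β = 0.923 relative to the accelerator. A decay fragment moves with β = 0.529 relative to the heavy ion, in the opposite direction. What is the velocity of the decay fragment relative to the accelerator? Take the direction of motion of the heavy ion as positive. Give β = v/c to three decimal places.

With v = 0.923 and u' = -0.529 (in units of c),
u = (u' + v)/(1 + u'v/c²):
u = (-0.529 + 0.923) / (1 + (-0.529)·0.923) = 0.3940/0.5117 = 0.7699
(Galilean addition would give +0.394c.)

β = +0.770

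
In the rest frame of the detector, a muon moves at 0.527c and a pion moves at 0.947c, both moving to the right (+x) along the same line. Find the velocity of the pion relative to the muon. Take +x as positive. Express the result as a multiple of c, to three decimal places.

+0.838c

β_A = 0.527, β_B = 0.947.
Transform to A's frame with the inverse velocity-addition law: u' = (u − v)/(1 − uv/c²), taking u = β_B and v = β_A.
u' = (0.947 − 0.527) / (1 − (0.527)(0.947)) = 0.4200/0.5009 = 0.8384.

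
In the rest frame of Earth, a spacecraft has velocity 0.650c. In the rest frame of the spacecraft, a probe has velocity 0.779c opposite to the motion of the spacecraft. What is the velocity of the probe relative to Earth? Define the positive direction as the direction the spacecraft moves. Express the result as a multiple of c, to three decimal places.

-0.261c

With v = 0.650 and u' = -0.779 (in units of c),
u = (u' + v)/(1 + u'v/c²):
u = (-0.779 + 0.650) / (1 + (-0.779)·0.650) = -0.1290/0.4936 = -0.2613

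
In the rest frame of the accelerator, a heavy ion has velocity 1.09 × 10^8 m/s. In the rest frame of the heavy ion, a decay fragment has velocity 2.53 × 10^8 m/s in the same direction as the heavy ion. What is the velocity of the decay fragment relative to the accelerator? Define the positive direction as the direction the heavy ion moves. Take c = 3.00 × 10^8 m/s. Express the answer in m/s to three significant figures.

In units of c (dividing by 3.00 × 10^8 m/s): v = 0.363, u' = 0.843.
u = (u' + v)/(1 + u'v/c²):
u = (0.843 + 0.363) / (1 + 0.843·0.363) = 1.2067/1.3064 = 0.9237
(Galilean addition would give +1.207c, exceeding c.)
Converting back: u = 0.9237 × 3.00 × 10^8 m/s.

2.77 × 10^8 m/s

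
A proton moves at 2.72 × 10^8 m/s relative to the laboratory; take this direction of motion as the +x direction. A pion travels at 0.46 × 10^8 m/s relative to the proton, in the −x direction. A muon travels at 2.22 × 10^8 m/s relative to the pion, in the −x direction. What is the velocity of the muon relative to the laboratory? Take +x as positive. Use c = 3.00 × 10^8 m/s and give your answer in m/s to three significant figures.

+1.15 × 10^8 m/s

Apply u = (u' + v)/(1 + u'v/c²) successively, working outward toward the laboratory.
(Dividing each given speed by c = 3.00 × 10^8 m/s to work in units of c.)
Start: velocity of the proton relative to the laboratory = 0.9067c.
Compose with the pion (u' = -0.153 in the proton frame): u_1 = (-0.153 + 0.907) / (1 + (-0.153)·0.907) = 0.7533/0.8610 = 0.8750.
Compose with the muon (u' = -0.740 in the pion frame): u_2 = (-0.740 + 0.875) / (1 + (-0.740)·0.875) = 0.1350/0.3525 = 0.3829.
So u = 0.3829 × 3.00 × 10^8 m/s.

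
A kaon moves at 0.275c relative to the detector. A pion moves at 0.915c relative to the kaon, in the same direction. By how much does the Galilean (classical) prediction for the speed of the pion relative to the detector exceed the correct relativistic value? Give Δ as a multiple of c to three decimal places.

Δ = 0.239c

Galilean: u_cl = 0.915 + 0.275 = 1.1900.
Relativistic: u_rel = (0.915 + 0.275) / (1 + 0.915·0.275) = 1.1900/1.2516 = 0.9508.
Δ = 1.1900 − 0.9508 = 0.2392.
(The classical prediction exceeds c; the relativistic result does not.)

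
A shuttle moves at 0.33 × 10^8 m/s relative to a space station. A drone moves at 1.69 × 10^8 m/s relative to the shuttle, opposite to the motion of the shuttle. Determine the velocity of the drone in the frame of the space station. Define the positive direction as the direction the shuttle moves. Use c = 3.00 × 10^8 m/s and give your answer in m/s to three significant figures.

-1.45 × 10^8 m/s

In units of c (dividing by 3.00 × 10^8 m/s): v = 0.110, u' = -0.563.
u = (u' + v)/(1 + u'v/c²):
u = (-0.563 + 0.110) / (1 + (-0.563)·0.110) = -0.4533/0.9380 = -0.4833
(Galilean addition would give -0.453c.)
Converting back: u = -0.4833 × 3.00 × 10^8 m/s.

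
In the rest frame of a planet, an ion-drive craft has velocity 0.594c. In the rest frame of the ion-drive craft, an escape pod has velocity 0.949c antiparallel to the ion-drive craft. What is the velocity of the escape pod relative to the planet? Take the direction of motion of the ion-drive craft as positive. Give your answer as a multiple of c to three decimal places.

With v = 0.594 and u' = -0.949 (in units of c),
u = (u' + v)/(1 + u'v/c²):
u = (-0.949 + 0.594) / (1 + (-0.949)·0.594) = -0.3550/0.4363 = -0.8137

-0.814c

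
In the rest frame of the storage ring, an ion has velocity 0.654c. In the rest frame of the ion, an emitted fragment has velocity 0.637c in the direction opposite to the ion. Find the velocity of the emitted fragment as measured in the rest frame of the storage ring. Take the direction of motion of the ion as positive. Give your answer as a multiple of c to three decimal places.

+0.029c

With v = 0.654 and u' = -0.637 (in units of c),
u = (u' + v)/(1 + u'v/c²):
u = (-0.637 + 0.654) / (1 + (-0.637)·0.654) = 0.0170/0.5834 = 0.0291
(Galilean addition would give +0.017c.)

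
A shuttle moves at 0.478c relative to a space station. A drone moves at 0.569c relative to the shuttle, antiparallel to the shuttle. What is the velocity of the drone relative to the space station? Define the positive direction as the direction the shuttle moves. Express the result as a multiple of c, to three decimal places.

-0.125c

With v = 0.478 and u' = -0.569 (in units of c),
u = (u' + v)/(1 + u'v/c²):
u = (-0.569 + 0.478) / (1 + (-0.569)·0.478) = -0.0910/0.7280 = -0.1250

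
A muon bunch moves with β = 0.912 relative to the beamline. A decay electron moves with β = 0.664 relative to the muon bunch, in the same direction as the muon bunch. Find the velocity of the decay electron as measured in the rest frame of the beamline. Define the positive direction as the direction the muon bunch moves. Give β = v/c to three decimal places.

With v = 0.912 and u' = 0.664 (in units of c),
u = (u' + v)/(1 + u'v/c²):
u = (0.664 + 0.912) / (1 + 0.664·0.912) = 1.5760/1.6056 = 0.9816
(Galilean addition would give +1.576c, exceeding c.)

β = 0.982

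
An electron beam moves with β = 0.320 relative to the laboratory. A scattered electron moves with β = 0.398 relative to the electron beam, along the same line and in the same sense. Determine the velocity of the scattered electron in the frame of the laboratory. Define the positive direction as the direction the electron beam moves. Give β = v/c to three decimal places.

β = 0.637

With v = 0.320 and u' = 0.398 (in units of c),
u = (u' + v)/(1 + u'v/c²):
u = (0.398 + 0.320) / (1 + 0.398·0.320) = 0.7180/1.1274 = 0.6369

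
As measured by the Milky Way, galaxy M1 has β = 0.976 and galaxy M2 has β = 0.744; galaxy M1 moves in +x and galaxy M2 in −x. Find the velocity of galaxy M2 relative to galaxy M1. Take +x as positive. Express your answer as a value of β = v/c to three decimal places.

β = -0.996

β_A = 0.976, β_B = -0.744.
Transform to A's frame with the inverse velocity-addition law: u' = (u − v)/(1 − uv/c²), taking u = β_B and v = β_A.
u' = (-0.744 − 0.976) / (1 − (0.976)(-0.744)) = -1.7200/1.7261 = -0.9964.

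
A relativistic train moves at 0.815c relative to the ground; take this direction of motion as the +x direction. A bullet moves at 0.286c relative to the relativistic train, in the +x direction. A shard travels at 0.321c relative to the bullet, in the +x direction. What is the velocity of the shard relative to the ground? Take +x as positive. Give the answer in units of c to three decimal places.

Apply u = (u' + v)/(1 + u'v/c²) successively, working outward toward the ground.
Start: velocity of the relativistic train relative to the ground = 0.8150c.
Compose with the bullet (u' = 0.286 in the relativistic train frame): u_1 = (0.286 + 0.815) / (1 + 0.286·0.815) = 1.1010/1.2331 = 0.8929.
Compose with the shard (u' = 0.321 in the bullet frame): u_2 = (0.321 + 0.893) / (1 + 0.321·0.893) = 1.2139/1.2866 = 0.9435.

0.943c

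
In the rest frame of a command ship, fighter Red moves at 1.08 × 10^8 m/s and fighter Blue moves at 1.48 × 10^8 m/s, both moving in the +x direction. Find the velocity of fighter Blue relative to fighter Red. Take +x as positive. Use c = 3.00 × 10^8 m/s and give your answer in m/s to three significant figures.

β_A = 0.360, β_B = 0.493 (dividing each by c = 3.00 × 10^8 m/s).
Transform to A's frame with the inverse velocity-addition law: u' = (u − v)/(1 − uv/c²), taking u = β_B and v = β_A.
u' = (0.493 − 0.360) / (1 − (0.360)(0.493)) = 0.1333/0.8224 = 0.1621.
u' = 0.1621 × 3.00 × 10^8 m/s.

+4.86 × 10^7 m/s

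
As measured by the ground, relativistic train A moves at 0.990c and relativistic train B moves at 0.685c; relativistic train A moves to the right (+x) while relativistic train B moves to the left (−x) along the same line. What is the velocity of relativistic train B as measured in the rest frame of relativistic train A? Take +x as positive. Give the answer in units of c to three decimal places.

-0.998c

β_A = 0.990, β_B = -0.685.
Transform to A's frame with the inverse velocity-addition law: u' = (u − v)/(1 − uv/c²), taking u = β_B and v = β_A.
u' = (-0.685 − 0.990) / (1 − (0.990)(-0.685)) = -1.6750/1.6782 = -0.9981.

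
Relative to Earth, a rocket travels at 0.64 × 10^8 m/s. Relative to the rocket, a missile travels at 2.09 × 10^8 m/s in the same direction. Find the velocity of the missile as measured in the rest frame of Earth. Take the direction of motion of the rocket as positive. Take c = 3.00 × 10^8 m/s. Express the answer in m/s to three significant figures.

In units of c (dividing by 3.00 × 10^8 m/s): v = 0.213, u' = 0.697.
u = (u' + v)/(1 + u'v/c²):
u = (0.697 + 0.213) / (1 + 0.697·0.213) = 0.9100/1.1486 = 0.7923
Converting back: u = 0.7923 × 3.00 × 10^8 m/s.

2.38 × 10^8 m/s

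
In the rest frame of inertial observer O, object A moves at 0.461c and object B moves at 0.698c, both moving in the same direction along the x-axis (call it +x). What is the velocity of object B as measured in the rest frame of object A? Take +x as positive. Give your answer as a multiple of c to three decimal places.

+0.349c

β_A = 0.461, β_B = 0.698.
Transform to A's frame with the inverse velocity-addition law: u' = (u − v)/(1 − uv/c²), taking u = β_B and v = β_A.
u' = (0.698 − 0.461) / (1 − (0.461)(0.698)) = 0.2370/0.6782 = 0.3494.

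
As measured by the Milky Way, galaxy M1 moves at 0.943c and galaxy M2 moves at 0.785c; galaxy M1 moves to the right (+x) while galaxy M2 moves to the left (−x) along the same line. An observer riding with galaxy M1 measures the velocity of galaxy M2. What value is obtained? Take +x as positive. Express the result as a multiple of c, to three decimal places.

-0.993c

β_A = 0.943, β_B = -0.785.
Transform to A's frame with the inverse velocity-addition law: u' = (u − v)/(1 − uv/c²), taking u = β_B and v = β_A.
u' = (-0.785 − 0.943) / (1 − (0.943)(-0.785)) = -1.7280/1.7403 = -0.9930.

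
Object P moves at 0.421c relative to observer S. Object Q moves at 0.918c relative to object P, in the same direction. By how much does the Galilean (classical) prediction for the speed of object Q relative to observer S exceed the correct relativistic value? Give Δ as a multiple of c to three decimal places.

Galilean: u_cl = 0.918 + 0.421 = 1.3390.
Relativistic: u_rel = (0.918 + 0.421) / (1 + 0.918·0.421) = 1.3390/1.3865 = 0.9658.
Δ = 1.3390 − 0.9658 = 0.3732.
(The classical prediction exceeds c; the relativistic result does not.)

Δ = 0.373c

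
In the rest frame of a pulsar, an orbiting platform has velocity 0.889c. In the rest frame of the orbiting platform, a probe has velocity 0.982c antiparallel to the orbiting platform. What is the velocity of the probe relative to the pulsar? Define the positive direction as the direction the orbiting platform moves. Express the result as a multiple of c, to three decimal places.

With v = 0.889 and u' = -0.982 (in units of c),
u = (u' + v)/(1 + u'v/c²):
u = (-0.982 + 0.889) / (1 + (-0.982)·0.889) = -0.0930/0.1270 = -0.7323
(Galilean addition would give -0.093c.)

-0.732c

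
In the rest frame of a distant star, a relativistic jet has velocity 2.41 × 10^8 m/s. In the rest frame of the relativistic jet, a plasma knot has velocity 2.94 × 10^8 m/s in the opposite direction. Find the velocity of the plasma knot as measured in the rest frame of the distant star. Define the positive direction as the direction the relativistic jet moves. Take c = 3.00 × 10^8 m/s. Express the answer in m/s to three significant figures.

-2.49 × 10^8 m/s

In units of c (dividing by 3.00 × 10^8 m/s): v = 0.803, u' = -0.980.
u = (u' + v)/(1 + u'v/c²):
u = (-0.980 + 0.803) / (1 + (-0.980)·0.803) = -0.1767/0.2127 = -0.8305
(Galilean addition would give -0.177c.)
Converting back: u = -0.8305 × 3.00 × 10^8 m/s.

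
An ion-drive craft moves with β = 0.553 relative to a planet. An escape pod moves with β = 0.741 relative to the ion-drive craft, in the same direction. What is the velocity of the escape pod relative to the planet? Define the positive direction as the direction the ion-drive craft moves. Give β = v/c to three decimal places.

With v = 0.553 and u' = 0.741 (in units of c),
u = (u' + v)/(1 + u'v/c²):
u = (0.741 + 0.553) / (1 + 0.741·0.553) = 1.2940/1.4098 = 0.9179

β = 0.918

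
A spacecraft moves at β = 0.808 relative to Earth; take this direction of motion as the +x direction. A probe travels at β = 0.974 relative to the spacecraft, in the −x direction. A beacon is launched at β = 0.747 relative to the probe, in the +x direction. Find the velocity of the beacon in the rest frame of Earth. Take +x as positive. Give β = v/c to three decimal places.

β = -0.077

Apply u = (u' + v)/(1 + u'v/c²) successively, working outward toward Earth.
Start: velocity of the spacecraft relative to Earth = 0.8080c.
Compose with the probe (u' = -0.974 in the spacecraft frame): u_1 = (-0.974 + 0.808) / (1 + (-0.974)·0.808) = -0.1660/0.2130 = -0.7793.
Compose with the beacon (u' = 0.747 in the probe frame): u_2 = (0.747 + (-0.779)) / (1 + 0.747·(-0.779)) = -0.0323/0.4179 = -0.0773.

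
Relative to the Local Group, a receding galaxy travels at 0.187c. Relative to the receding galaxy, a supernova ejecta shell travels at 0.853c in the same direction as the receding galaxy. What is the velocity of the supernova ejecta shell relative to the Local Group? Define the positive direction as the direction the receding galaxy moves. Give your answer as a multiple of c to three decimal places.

With v = 0.187 and u' = 0.853 (in units of c),
u = (u' + v)/(1 + u'v/c²):
u = (0.853 + 0.187) / (1 + 0.853·0.187) = 1.0400/1.1595 = 0.8969
(Galilean addition would give +1.040c, exceeding c.)

0.897c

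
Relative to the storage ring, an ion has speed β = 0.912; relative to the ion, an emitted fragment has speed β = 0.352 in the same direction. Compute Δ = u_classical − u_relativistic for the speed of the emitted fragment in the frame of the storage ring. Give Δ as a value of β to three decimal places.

Galilean: u_cl = 0.352 + 0.912 = 1.2640.
Relativistic: u_rel = (0.352 + 0.912) / (1 + 0.352·0.912) = 1.2640/1.3210 = 0.9568.
Δ = 1.2640 − 0.9568 = 0.3072.
(The classical prediction exceeds c; the relativistic result does not.)

Δ = 0.307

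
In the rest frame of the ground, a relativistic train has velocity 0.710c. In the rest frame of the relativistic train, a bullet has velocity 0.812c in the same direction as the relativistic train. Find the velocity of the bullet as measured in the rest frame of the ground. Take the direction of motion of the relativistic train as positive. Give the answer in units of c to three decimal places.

With v = 0.710 and u' = 0.812 (in units of c),
u = (u' + v)/(1 + u'v/c²):
u = (0.812 + 0.710) / (1 + 0.812·0.710) = 1.5220/1.5765 = 0.9654

0.965c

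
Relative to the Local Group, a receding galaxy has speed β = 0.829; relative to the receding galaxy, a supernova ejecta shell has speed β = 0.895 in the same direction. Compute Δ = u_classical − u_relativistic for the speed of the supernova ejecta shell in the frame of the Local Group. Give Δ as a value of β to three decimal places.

Galilean: u_cl = 0.895 + 0.829 = 1.7240.
Relativistic: u_rel = (0.895 + 0.829) / (1 + 0.895·0.829) = 1.7240/1.7420 = 0.9897.
Δ = 1.7240 − 0.9897 = 0.7343.
(The classical prediction exceeds c; the relativistic result does not.)

Δ = 0.734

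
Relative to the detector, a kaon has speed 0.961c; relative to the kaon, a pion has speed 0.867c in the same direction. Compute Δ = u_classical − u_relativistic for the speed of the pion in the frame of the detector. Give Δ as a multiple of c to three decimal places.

Galilean: u_cl = 0.867 + 0.961 = 1.8280.
Relativistic: u_rel = (0.867 + 0.961) / (1 + 0.867·0.961) = 1.8280/1.8332 = 0.9972.
Δ = 1.8280 − 0.9972 = 0.8308.
(The classical prediction exceeds c; the relativistic result does not.)

Δ = 0.831c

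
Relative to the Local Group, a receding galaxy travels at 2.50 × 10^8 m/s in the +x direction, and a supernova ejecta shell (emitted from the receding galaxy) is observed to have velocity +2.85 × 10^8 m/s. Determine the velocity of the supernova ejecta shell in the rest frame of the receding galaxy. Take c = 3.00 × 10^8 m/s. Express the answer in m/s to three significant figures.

+1.68 × 10^8 m/s

v = 0.833c, u = 0.950c.
Invert the composition law: u' = (u − v)/(1 − uv/c²).
u' = (0.950 − 0.833) / (1 − (0.950)(0.833)) = 0.1167/0.2083 = 0.5600.
u' = 0.5600 × 3.00 × 10^8 m/s.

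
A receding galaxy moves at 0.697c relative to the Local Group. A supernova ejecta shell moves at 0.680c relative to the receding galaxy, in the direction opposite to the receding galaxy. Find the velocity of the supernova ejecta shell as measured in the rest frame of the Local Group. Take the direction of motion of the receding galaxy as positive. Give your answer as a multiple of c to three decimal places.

With v = 0.697 and u' = -0.680 (in units of c),
u = (u' + v)/(1 + u'v/c²):
u = (-0.680 + 0.697) / (1 + (-0.680)·0.697) = 0.0170/0.5260 = 0.0323
(Galilean addition would give +0.017c.)

+0.032c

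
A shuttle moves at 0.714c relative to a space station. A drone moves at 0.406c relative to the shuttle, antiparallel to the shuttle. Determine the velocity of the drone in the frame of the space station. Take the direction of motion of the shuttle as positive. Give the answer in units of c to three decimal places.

With v = 0.714 and u' = -0.406 (in units of c),
u = (u' + v)/(1 + u'v/c²):
u = (-0.406 + 0.714) / (1 + (-0.406)·0.714) = 0.3080/0.7101 = 0.4337

+0.434c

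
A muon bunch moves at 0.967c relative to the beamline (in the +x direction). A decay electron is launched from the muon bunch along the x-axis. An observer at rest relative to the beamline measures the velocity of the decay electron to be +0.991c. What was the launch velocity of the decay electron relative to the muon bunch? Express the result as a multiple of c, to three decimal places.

Invert the composition law: u' = (u − v)/(1 − uv/c²).
u' = (0.991 − 0.967) / (1 − (0.991)(0.967)) = 0.0240/0.0417 = 0.5755.

+0.575c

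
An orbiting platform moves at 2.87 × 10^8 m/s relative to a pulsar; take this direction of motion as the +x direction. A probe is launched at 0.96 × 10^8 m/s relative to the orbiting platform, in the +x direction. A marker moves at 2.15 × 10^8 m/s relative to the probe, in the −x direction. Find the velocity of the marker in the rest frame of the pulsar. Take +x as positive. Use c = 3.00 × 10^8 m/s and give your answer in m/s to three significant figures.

+2.61 × 10^8 m/s

Apply u = (u' + v)/(1 + u'v/c²) successively, working outward toward the pulsar.
(Dividing each given speed by c = 3.00 × 10^8 m/s to work in units of c.)
Start: velocity of the orbiting platform relative to the pulsar = 0.9567c.
Compose with the probe (u' = 0.320 in the orbiting platform frame): u_1 = (0.320 + 0.957) / (1 + 0.320·0.957) = 1.2767/1.3061 = 0.9774.
Compose with the marker (u' = -0.717 in the probe frame): u_2 = (-0.717 + 0.977) / (1 + (-0.717)·0.977) = 0.2608/0.2995 = 0.8707.
So u = 0.8707 × 3.00 × 10^8 m/s.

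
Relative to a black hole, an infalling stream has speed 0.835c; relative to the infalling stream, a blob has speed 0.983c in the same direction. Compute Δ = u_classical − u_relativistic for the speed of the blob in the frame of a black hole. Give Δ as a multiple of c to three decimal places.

Galilean: u_cl = 0.983 + 0.835 = 1.8180.
Relativistic: u_rel = (0.983 + 0.835) / (1 + 0.983·0.835) = 1.8180/1.8208 = 0.9985.
Δ = 1.8180 − 0.9985 = 0.8195.
(The classical prediction exceeds c; the relativistic result does not.)

Δ = 0.820c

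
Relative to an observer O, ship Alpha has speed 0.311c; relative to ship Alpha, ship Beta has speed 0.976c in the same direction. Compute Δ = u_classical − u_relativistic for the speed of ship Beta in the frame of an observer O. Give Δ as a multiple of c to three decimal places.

Δ = 0.300c

Galilean: u_cl = 0.976 + 0.311 = 1.2870.
Relativistic: u_rel = (0.976 + 0.311) / (1 + 0.976·0.311) = 1.2870/1.3035 = 0.9873.
Δ = 1.2870 − 0.9873 = 0.2997.
(The classical prediction exceeds c; the relativistic result does not.)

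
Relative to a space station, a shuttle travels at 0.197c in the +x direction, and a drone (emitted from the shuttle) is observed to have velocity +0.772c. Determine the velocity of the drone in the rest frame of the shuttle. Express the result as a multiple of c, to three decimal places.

Invert the composition law: u' = (u − v)/(1 − uv/c²).
u' = (0.772 − 0.197) / (1 − (0.772)(0.197)) = 0.5750/0.8479 = 0.6781.

+0.678c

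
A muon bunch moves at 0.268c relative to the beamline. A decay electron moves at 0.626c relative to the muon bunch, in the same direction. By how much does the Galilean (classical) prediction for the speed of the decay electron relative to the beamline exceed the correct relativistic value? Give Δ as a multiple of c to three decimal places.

Δ = 0.128c

Galilean: u_cl = 0.626 + 0.268 = 0.8940.
Relativistic: u_rel = (0.626 + 0.268) / (1 + 0.626·0.268) = 0.8940/1.1678 = 0.7656.
Δ = 0.8940 − 0.7656 = 0.1284.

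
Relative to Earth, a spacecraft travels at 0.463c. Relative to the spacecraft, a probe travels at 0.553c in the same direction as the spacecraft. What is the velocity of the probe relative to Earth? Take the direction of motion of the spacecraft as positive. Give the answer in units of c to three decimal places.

0.809c

With v = 0.463 and u' = 0.553 (in units of c),
u = (u' + v)/(1 + u'v/c²):
u = (0.553 + 0.463) / (1 + 0.553·0.463) = 1.0160/1.2560 = 0.8089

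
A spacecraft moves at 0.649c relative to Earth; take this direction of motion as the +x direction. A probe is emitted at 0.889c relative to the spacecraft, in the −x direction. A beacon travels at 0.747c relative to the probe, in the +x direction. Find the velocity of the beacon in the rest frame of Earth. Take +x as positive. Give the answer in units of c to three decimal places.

+0.312c

Apply u = (u' + v)/(1 + u'v/c²) successively, working outward toward Earth.
Start: velocity of the spacecraft relative to Earth = 0.6490c.
Compose with the probe (u' = -0.889 in the spacecraft frame): u_1 = (-0.889 + 0.649) / (1 + (-0.889)·0.649) = -0.2400/0.4230 = -0.5673.
Compose with the beacon (u' = 0.747 in the probe frame): u_2 = (0.747 + (-0.567)) / (1 + 0.747·(-0.567)) = 0.1797/0.5762 = 0.3118.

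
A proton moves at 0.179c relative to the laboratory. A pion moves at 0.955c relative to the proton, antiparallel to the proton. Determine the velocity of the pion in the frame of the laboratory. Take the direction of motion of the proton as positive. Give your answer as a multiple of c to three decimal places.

-0.936c

With v = 0.179 and u' = -0.955 (in units of c),
u = (u' + v)/(1 + u'v/c²):
u = (-0.955 + 0.179) / (1 + (-0.955)·0.179) = -0.7760/0.8291 = -0.9360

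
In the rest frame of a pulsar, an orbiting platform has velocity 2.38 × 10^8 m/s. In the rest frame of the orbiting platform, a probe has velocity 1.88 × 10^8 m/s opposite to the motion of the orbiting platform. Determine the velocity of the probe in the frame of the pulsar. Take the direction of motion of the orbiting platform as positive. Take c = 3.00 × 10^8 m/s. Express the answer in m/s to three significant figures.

+9.94 × 10^7 m/s

In units of c (dividing by 3.00 × 10^8 m/s): v = 0.793, u' = -0.627.
u = (u' + v)/(1 + u'v/c²):
u = (-0.627 + 0.793) / (1 + (-0.627)·0.793) = 0.1667/0.5028 = 0.3314
Converting back: u = 0.3314 × 3.00 × 10^8 m/s.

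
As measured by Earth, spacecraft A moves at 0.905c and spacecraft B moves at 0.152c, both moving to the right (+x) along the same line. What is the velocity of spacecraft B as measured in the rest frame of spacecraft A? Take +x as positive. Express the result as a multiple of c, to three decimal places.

-0.873c

β_A = 0.905, β_B = 0.152.
Transform to A's frame with the inverse velocity-addition law: u' = (u − v)/(1 − uv/c²), taking u = β_B and v = β_A.
u' = (0.152 − 0.905) / (1 − (0.905)(0.152)) = -0.7530/0.8624 = -0.8731.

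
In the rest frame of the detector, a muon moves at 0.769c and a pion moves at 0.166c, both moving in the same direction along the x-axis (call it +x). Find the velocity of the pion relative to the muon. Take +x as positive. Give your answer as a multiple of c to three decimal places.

β_A = 0.769, β_B = 0.166.
Transform to A's frame with the inverse velocity-addition law: u' = (u − v)/(1 − uv/c²), taking u = β_B and v = β_A.
u' = (0.166 − 0.769) / (1 − (0.769)(0.166)) = -0.6030/0.8723 = -0.6912.

-0.691c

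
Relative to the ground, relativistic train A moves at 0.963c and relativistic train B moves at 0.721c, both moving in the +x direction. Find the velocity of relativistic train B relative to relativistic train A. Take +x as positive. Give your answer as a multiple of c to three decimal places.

-0.792c

β_A = 0.963, β_B = 0.721.
Transform to A's frame with the inverse velocity-addition law: u' = (u − v)/(1 − uv/c²), taking u = β_B and v = β_A.
u' = (0.721 − 0.963) / (1 − (0.963)(0.721)) = -0.2420/0.3057 = -0.7917.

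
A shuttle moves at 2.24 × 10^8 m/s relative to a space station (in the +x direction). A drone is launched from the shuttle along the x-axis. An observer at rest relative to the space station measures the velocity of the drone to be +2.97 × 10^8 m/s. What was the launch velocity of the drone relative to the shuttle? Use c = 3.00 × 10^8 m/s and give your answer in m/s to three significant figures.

v = 0.747c, u = 0.990c.
Invert the composition law: u' = (u − v)/(1 − uv/c²).
u' = (0.990 − 0.747) / (1 − (0.990)(0.747)) = 0.2433/0.2608 = 0.9330.
u' = 0.9330 × 3.00 × 10^8 m/s.

+2.80 × 10^8 m/s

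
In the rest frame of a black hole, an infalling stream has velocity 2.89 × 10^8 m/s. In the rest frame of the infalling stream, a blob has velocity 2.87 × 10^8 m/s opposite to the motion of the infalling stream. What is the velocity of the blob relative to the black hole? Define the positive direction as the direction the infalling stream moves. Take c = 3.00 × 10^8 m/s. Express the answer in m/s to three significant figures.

In units of c (dividing by 3.00 × 10^8 m/s): v = 0.963, u' = -0.957.
u = (u' + v)/(1 + u'v/c²):
u = (-0.957 + 0.963) / (1 + (-0.957)·0.963) = 0.0067/0.0784 = 0.0850
Converting back: u = 0.0850 × 3.00 × 10^8 m/s.

+2.55 × 10^7 m/s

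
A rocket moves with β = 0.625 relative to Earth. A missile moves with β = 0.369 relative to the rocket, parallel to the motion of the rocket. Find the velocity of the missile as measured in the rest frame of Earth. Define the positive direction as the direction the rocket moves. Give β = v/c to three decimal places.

β = 0.808

With v = 0.625 and u' = 0.369 (in units of c),
u = (u' + v)/(1 + u'v/c²):
u = (0.369 + 0.625) / (1 + 0.369·0.625) = 0.9940/1.2306 = 0.8077
(Galilean addition would give +0.994c.)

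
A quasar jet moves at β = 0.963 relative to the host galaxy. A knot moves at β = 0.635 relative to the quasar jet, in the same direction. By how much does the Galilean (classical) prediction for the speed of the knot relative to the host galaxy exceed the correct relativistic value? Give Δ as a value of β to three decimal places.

Δ = 0.606

Galilean: u_cl = 0.635 + 0.963 = 1.5980.
Relativistic: u_rel = (0.635 + 0.963) / (1 + 0.635·0.963) = 1.5980/1.6115 = 0.9916.
Δ = 1.5980 − 0.9916 = 0.6064.
(The classical prediction exceeds c; the relativistic result does not.)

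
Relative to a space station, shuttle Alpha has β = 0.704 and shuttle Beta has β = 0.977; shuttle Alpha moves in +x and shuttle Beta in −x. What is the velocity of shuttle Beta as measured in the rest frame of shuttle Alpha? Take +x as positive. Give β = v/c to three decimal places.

β = -0.996

β_A = 0.704, β_B = -0.977.
Transform to A's frame with the inverse velocity-addition law: u' = (u − v)/(1 − uv/c²), taking u = β_B and v = β_A.
u' = (-0.977 − 0.704) / (1 − (0.704)(-0.977)) = -1.6810/1.6878 = -0.9960.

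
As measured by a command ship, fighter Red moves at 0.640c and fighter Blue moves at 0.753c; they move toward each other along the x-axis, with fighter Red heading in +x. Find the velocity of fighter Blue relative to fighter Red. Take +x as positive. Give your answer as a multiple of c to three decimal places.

β_A = 0.640, β_B = -0.753.
Transform to A's frame with the inverse velocity-addition law: u' = (u − v)/(1 − uv/c²), taking u = β_B and v = β_A.
u' = (-0.753 − 0.640) / (1 − (0.640)(-0.753)) = -1.3930/1.4819 = -0.9400.

-0.940c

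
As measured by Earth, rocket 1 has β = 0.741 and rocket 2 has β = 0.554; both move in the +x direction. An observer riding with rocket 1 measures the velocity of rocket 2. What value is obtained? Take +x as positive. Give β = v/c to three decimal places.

β_A = 0.741, β_B = 0.554.
Transform to A's frame with the inverse velocity-addition law: u' = (u − v)/(1 − uv/c²), taking u = β_B and v = β_A.
u' = (0.554 − 0.741) / (1 − (0.741)(0.554)) = -0.1870/0.5895 = -0.3172.

β = -0.317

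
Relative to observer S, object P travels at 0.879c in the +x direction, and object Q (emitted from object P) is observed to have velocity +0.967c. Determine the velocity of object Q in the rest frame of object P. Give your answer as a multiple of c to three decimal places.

+0.587c

Invert the composition law: u' = (u − v)/(1 − uv/c²).
u' = (0.967 − 0.879) / (1 − (0.967)(0.879)) = 0.0880/0.1500 = 0.5866.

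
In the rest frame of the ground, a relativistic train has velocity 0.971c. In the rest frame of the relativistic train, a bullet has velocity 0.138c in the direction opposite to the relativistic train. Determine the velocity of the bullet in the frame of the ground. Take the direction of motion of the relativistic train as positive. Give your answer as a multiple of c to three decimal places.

With v = 0.971 and u' = -0.138 (in units of c),
u = (u' + v)/(1 + u'v/c²):
u = (-0.138 + 0.971) / (1 + (-0.138)·0.971) = 0.8330/0.8660 = 0.9619
(Galilean addition would give +0.833c.)

+0.962c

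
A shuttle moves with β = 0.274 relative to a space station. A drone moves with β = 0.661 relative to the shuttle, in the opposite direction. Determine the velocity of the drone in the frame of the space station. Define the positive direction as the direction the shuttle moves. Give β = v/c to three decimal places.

β = -0.473

With v = 0.274 and u' = -0.661 (in units of c),
u = (u' + v)/(1 + u'v/c²):
u = (-0.661 + 0.274) / (1 + (-0.661)·0.274) = -0.3870/0.8189 = -0.4726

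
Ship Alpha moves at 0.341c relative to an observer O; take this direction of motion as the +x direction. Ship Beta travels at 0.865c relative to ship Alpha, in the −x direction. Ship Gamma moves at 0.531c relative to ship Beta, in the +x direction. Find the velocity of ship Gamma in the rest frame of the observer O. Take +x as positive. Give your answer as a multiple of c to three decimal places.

Apply u = (u' + v)/(1 + u'v/c²) successively, working outward toward the observer O.
Start: velocity of ship Alpha relative to the observer O = 0.3410c.
Compose with ship Beta (u' = -0.865 in ship Alpha frame): u_1 = (-0.865 + 0.341) / (1 + (-0.865)·0.341) = -0.5240/0.7050 = -0.7432.
Compose with ship Gamma (u' = 0.531 in ship Beta frame): u_2 = (0.531 + (-0.743)) / (1 + 0.531·(-0.743)) = -0.2122/0.6053 = -0.3506.

-0.351c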